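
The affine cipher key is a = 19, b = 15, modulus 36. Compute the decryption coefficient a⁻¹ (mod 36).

19

Extended Euclidean algorithm:
36 = 1*19 + 17
19 = 1*17 + 2
17 = 8*2 + 1
2 = 2*1 + 0
The gcd is 1. Working backward:
1 = 17 − 8·2
1 = −8·19 + 9·17
1 = 9·36 − 17·19
Hence 19⁻¹ ≡ -17 ≡ 19 (mod 36).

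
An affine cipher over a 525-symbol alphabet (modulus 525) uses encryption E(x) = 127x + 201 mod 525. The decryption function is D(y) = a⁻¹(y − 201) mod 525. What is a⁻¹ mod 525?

463

gcd(525, 127) by repeated division:
525 = 4·127 + 17
127 = 7·17 + 8
17 = 2·8 + 1
8 = 8·1 + 0
gcd = 1, so the inverse exists. Back-substitute:
1 = 17 − 2·8
1 = −2·127 + 15·17
1 = 15·525 − 62·127
So 127·(-62) ≡ 1 (mod 525), and -62 ≡ 463 (mod 525).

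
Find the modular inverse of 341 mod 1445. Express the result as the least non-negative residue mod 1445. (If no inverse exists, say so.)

gcd(1445, 341) by repeated division:
1445 = 4×341 + 81
341 = 4×81 + 17
81 = 4×17 + 13
17 = 1×13 + 4
13 = 3×4 + 1
4 = 4×1 + 0
Since gcd(341, 1445) = 1, back-substitute to write 1 as a combination:
1 = 13 − 3·4
1 = −3·17 + 4·13
1 = 4·81 − 19·17
1 = −19·341 + 80·81
1 = 80·1445 − 339·341
So 341·(-339) ≡ 1 (mod 1445), and -339 ≡ 1106 (mod 1445).

1106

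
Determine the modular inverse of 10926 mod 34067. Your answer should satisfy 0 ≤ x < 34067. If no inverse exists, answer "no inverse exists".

25689

Apply the Euclidean algorithm to 34067 and 10926:
34067 = 3*10926 + 1289
10926 = 8*1289 + 614
1289 = 2*614 + 61
614 = 10*61 + 4
61 = 15*4 + 1
4 = 4*1 + 0
The gcd is 1. Working backward:
1 = 61 − 15·4
1 = −15·614 + 151·61
1 = 151·1289 − 317·614
1 = −317·10926 + 2687·1289
1 = 2687·34067 − 8378·10926
So 10926·(-8378) ≡ 1 (mod 34067), and -8378 ≡ 25689 (mod 34067).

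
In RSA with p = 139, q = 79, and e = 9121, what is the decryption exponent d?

2293

φ(n) = (p−1)(q−1) = 138·78 = 10764.
Need d with 9121·d ≡ 1 (mod 10764). Apply the extended Euclidean algorithm:
10764 = 1*9121 + 1643
9121 = 5*1643 + 906
1643 = 1*906 + 737
906 = 1*737 + 169
737 = 4*169 + 61
169 = 2*61 + 47
61 = 1*47 + 14
47 = 3*14 + 5
14 = 2*5 + 4
5 = 1*4 + 1
4 = 4*1 + 0
Back-substitute:
1 = 5 − 4
1 = −14 + 3·5
1 = 3·47 − 10·14
1 = −10·61 + 13·47
1 = 13·169 − 36·61
1 = −36·737 + 157·169
1 = 157·906 − 193·737
1 = −193·1643 + 350·906
1 = 350·9121 − 1943·1643
1 = −1943·10764 + 2293·9121
So 9121·2293 ≡ 1 (mod 10764), hence d = 2293.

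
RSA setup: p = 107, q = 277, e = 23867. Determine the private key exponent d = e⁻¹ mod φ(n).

20483

φ(n) = (p−1)(q−1) = 106·276 = 29256.
Need d with 23867·d ≡ 1 (mod 29256). Apply the extended Euclidean algorithm:
29256 = 1×23867 + 5389
23867 = 4×5389 + 2311
5389 = 2×2311 + 767
2311 = 3×767 + 10
767 = 76×10 + 7
10 = 1×7 + 3
7 = 2×3 + 1
3 = 3×1 + 0
Back-substitute:
1 = 7 − 2·3
1 = −2·10 + 3·7
1 = 3·767 − 230·10
1 = −230·2311 + 693·767
1 = 693·5389 − 1616·2311
1 = −1616·23867 + 7157·5389
1 = 7157·29256 − 8773·23867
So 23867·(-8773) ≡ 1 (mod 29256), hence d ≡ -8773 ≡ 20483 (mod 29256).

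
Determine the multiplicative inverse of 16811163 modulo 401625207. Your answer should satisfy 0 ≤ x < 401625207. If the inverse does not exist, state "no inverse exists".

Compute gcd(16811163, 401625207):
401625207 = 23×16811163 + 14968458
16811163 = 1×14968458 + 1842705
14968458 = 8×1842705 + 226818
1842705 = 8×226818 + 28161
226818 = 8×28161 + 1530
28161 = 18×1530 + 621
1530 = 2×621 + 288
621 = 2×288 + 45
288 = 6×45 + 18
45 = 2×18 + 9
18 = 2×9 + 0
Since gcd = 9 > 1, 16811163 is not a unit mod 401625207.

no inverse exists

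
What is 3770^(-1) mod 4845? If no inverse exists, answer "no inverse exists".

Euclidean algorithm on 4845, 3770:
4845 = 1·3770 + 1075
3770 = 3·1075 + 545
1075 = 1·545 + 530
545 = 1·530 + 15
530 = 35·15 + 5
15 = 3·5 + 0
Since gcd = 5 > 1, 3770 is not a unit mod 4845.

no inverse exists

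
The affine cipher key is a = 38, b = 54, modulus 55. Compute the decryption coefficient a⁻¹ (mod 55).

42

gcd(55, 38) by repeated division:
55 = 1·38 + 17
38 = 2·17 + 4
17 = 4·4 + 1
4 = 4·1 + 0
The gcd is 1. Working backward:
1 = 17 − 4·4
1 = −4·38 + 9·17
1 = 9·55 − 13·38
So 38·(-13) ≡ 1 (mod 55), and -13 ≡ 42 (mod 55).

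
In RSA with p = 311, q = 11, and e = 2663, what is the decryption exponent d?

227

φ(n) = (p−1)(q−1) = 310·10 = 3100.
Need d with 2663·d ≡ 1 (mod 3100). Apply the extended Euclidean algorithm:
3100 = 1*2663 + 437
2663 = 6*437 + 41
437 = 10*41 + 27
41 = 1*27 + 14
27 = 1*14 + 13
14 = 1*13 + 1
13 = 13*1 + 0
Back-substitute:
1 = 14 − 13
1 = −27 + 2·14
1 = 2·41 − 3·27
1 = −3·437 + 32·41
1 = 32·2663 − 195·437
1 = −195·3100 + 227·2663
So 2663·227 ≡ 1 (mod 3100), hence d = 227.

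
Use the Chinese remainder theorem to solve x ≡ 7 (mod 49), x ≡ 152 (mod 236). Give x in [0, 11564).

6524

Write x = 7 + 49·k. Then 49·k ≡ 152 − 7 ≡ 145 (mod 236).
Need 49⁻¹ mod 236. Extended Euclid on (236, 49):
236 = 4·49 + 40
49 = 1·40 + 9
40 = 4·9 + 4
9 = 2·4 + 1
4 = 4·1 + 0
Back-substitute:
1 = 9 − 2·4
1 = −2·40 + 9·9
1 = 9·49 − 11·40
1 = −11·236 + 53·49
49⁻¹ ≡ 53 (mod 236), so k ≡ 53·145 ≡ 133 (mod 236).
x = 7 + 49·133 = 6524.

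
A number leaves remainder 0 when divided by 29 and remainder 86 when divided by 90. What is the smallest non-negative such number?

Write x = 0 + 29·k. Then 29·k ≡ 86 − 0 ≡ 86 (mod 90).
Need 29⁻¹ mod 90. Extended Euclid on (90, 29):
90 = 3*29 + 3
29 = 9*3 + 2
3 = 1*2 + 1
2 = 2*1 + 0
Back-substitute:
1 = 3 − 2
1 = −29 + 10·3
1 = 10·90 − 31·29
29⁻¹ ≡ 59 (mod 90), so k ≡ 59·86 ≡ 34 (mod 90).
x = 0 + 29·34 = 986.

986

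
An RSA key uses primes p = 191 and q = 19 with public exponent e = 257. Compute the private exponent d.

φ(n) = (p−1)(q−1) = 190·18 = 3420.
Need d with 257·d ≡ 1 (mod 3420). Apply the extended Euclidean algorithm:
3420 = 13×257 + 79
257 = 3×79 + 20
79 = 3×20 + 19
20 = 1×19 + 1
19 = 19×1 + 0
Back-substitute:
1 = 20 − 19
1 = −79 + 4·20
1 = 4·257 − 13·79
1 = −13·3420 + 173·257
So 257·173 ≡ 1 (mod 3420), hence d = 173.

173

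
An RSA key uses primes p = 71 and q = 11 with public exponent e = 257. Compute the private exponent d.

φ(n) = (p−1)(q−1) = 70·10 = 700.
Need d with 257·d ≡ 1 (mod 700). Apply the extended Euclidean algorithm:
700 = 2×257 + 186
257 = 1×186 + 71
186 = 2×71 + 44
71 = 1×44 + 27
44 = 1×27 + 17
27 = 1×17 + 10
17 = 1×10 + 7
10 = 1×7 + 3
7 = 2×3 + 1
3 = 3×1 + 0
Back-substitute:
1 = 7 − 2·3
1 = −2·10 + 3·7
1 = 3·17 − 5·10
1 = −5·27 + 8·17
1 = 8·44 − 13·27
1 = −13·71 + 21·44
1 = 21·186 − 55·71
1 = −55·257 + 76·186
1 = 76·700 − 207·257
So 257·(-207) ≡ 1 (mod 700), hence d ≡ -207 ≡ 493 (mod 700).

493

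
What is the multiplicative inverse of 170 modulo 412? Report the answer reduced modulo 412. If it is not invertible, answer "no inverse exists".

Euclidean algorithm on 412, 170:
412 = 2×170 + 72
170 = 2×72 + 26
72 = 2×26 + 20
26 = 1×20 + 6
20 = 3×6 + 2
6 = 3×2 + 0
The gcd is 2, not 1, hence no inverse exists.

no inverse exists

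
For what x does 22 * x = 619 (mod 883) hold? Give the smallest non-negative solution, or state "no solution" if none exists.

871

First find gcd(22, 883):
883 = 40·22 + 3
22 = 7·3 + 1
3 = 3·1 + 0
gcd = 1, so a unique solution mod 883 exists.
Back-substitute for the Bézout coefficients:
1 = 22 − 7·3
1 = −7·883 + 281·22
So 22·(281) ≡ 1 (mod 883), giving 22⁻¹ ≡ 281.
x ≡ 22⁻¹·619 ≡ 281·619 ≡ 871 (mod 883).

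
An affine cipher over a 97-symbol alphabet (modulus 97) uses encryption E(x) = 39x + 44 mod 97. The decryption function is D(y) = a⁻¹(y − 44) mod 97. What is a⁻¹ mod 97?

5

Run Euclid on (97, 39):
97 = 2·39 + 19
39 = 2·19 + 1
19 = 19·1 + 0
The gcd is 1. Working backward:
1 = 39 − 2·19
1 = −2·97 + 5·39
So 39·5 ≡ 1 (mod 97).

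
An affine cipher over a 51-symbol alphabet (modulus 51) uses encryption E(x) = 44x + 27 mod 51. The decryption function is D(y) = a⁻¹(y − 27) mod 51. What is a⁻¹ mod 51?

29

Apply the Euclidean algorithm to 51 and 44:
51 = 1·44 + 7
44 = 6·7 + 2
7 = 3·2 + 1
2 = 2·1 + 0
Since gcd(44, 51) = 1, back-substitute to write 1 as a combination:
1 = 7 − 3·2
1 = −3·44 + 19·7
1 = 19·51 − 22·44
Thus 44·(-22) ≡ 1 (mod 51); reducing, -22 mod 51 = 29.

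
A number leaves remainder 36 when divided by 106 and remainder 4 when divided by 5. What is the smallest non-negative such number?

354

Write x = 36 + 106·k. Then 106·k ≡ 4 − 36 ≡ 3 (mod 5).
Need 106⁻¹ mod 5. Extended Euclid on (5, 1):
5 = 5*1 + 0
106⁻¹ ≡ 1 (mod 5), so k ≡ 1·3 ≡ 3 (mod 5).
x = 36 + 106·3 = 354.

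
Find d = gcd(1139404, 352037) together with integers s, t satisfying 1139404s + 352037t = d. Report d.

7

Apply Euclid's algorithm to 1139404 and 352037:
1139404 = 3·352037 + 83293
352037 = 4·83293 + 18865
83293 = 4·18865 + 7833
18865 = 2·7833 + 3199
7833 = 2·3199 + 1435
3199 = 2·1435 + 329
1435 = 4·329 + 119
329 = 2·119 + 91
119 = 1·91 + 28
91 = 3·28 + 7
28 = 4·7 + 0
gcd(1139404, 352037) = 7.
Express as a combination:
7 = 91 − 3·28
7 = −3·119 + 4·91
7 = 4·329 − 11·119
7 = −11·1435 + 48·329
7 = 48·3199 − 107·1435
7 = −107·7833 + 262·3199
7 = 262·18865 − 631·7833
7 = −631·83293 + 2786·18865
7 = 2786·352037 − 11775·83293
7 = −11775·1139404 + 38111·352037
So 7 = (-11775)·1139404 + (38111)·352037.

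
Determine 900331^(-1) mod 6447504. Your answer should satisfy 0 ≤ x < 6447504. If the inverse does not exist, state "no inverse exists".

2787907

Apply the Euclidean algorithm to 6447504 and 900331:
6447504 = 7*900331 + 145187
900331 = 6*145187 + 29209
145187 = 4*29209 + 28351
29209 = 1*28351 + 858
28351 = 33*858 + 37
858 = 23*37 + 7
37 = 5*7 + 2
7 = 3*2 + 1
2 = 2*1 + 0
Since gcd(900331, 6447504) = 1, back-substitute to write 1 as a combination:
1 = 7 − 3·2
1 = −3·37 + 16·7
1 = 16·858 − 371·37
1 = −371·28351 + 12259·858
1 = 12259·29209 − 12630·28351
1 = −12630·145187 + 62779·29209
1 = 62779·900331 − 389304·145187
1 = −389304·6447504 + 2787907·900331
So 900331·2787907 ≡ 1 (mod 6447504).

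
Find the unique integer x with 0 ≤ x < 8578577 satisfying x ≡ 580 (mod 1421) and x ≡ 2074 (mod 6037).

4010642

Write x = 580 + 1421·k. Then 1421·k ≡ 2074 − 580 ≡ 1494 (mod 6037).
Need 1421⁻¹ mod 6037. Extended Euclid on (6037, 1421):
6037 = 4*1421 + 353
1421 = 4*353 + 9
353 = 39*9 + 2
9 = 4*2 + 1
2 = 2*1 + 0
Back-substitute:
1 = 9 − 4·2
1 = −4·353 + 157·9
1 = 157·1421 − 632·353
1 = −632·6037 + 2685·1421
1421⁻¹ ≡ 2685 (mod 6037), so k ≡ 2685·1494 ≡ 2822 (mod 6037).
x = 580 + 1421·2822 = 4010642.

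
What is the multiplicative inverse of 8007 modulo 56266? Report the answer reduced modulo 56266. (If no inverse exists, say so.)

17891

Extended Euclidean algorithm:
56266 = 7×8007 + 217
8007 = 36×217 + 195
217 = 1×195 + 22
195 = 8×22 + 19
22 = 1×19 + 3
19 = 6×3 + 1
3 = 3×1 + 0
The gcd is 1. Working backward:
1 = 19 − 6·3
1 = −6·22 + 7·19
1 = 7·195 − 62·22
1 = −62·217 + 69·195
1 = 69·8007 − 2546·217
1 = −2546·56266 + 17891·8007
So 8007·17891 ≡ 1 (mod 56266).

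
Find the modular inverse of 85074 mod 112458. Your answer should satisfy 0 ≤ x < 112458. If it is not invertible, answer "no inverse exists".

Euclidean algorithm on 112458, 85074:
112458 = 1·85074 + 27384
85074 = 3·27384 + 2922
27384 = 9·2922 + 1086
2922 = 2·1086 + 750
1086 = 1·750 + 336
750 = 2·336 + 78
336 = 4·78 + 24
78 = 3·24 + 6
24 = 4·6 + 0
The gcd is 6, not 1, hence no inverse exists.

no inverse exists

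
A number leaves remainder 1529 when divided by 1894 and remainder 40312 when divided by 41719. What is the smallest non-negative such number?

Write x = 1529 + 1894·k. Then 1894·k ≡ 40312 − 1529 ≡ 38783 (mod 41719).
Need 1894⁻¹ mod 41719. Extended Euclid on (41719, 1894):
41719 = 22*1894 + 51
1894 = 37*51 + 7
51 = 7*7 + 2
7 = 3*2 + 1
2 = 2*1 + 0
Back-substitute:
1 = 7 − 3·2
1 = −3·51 + 22·7
1 = 22·1894 − 817·51
1 = −817·41719 + 17996·1894
1894⁻¹ ≡ 17996 (mod 41719), so k ≡ 17996·38783 ≡ 21717 (mod 41719).
x = 1529 + 1894·21717 = 41133527.

41133527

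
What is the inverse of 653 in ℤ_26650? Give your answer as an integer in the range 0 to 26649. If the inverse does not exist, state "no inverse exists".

11917

Extended Euclidean algorithm:
26650 = 40*653 + 530
653 = 1*530 + 123
530 = 4*123 + 38
123 = 3*38 + 9
38 = 4*9 + 2
9 = 4*2 + 1
2 = 2*1 + 0
gcd = 1, so the inverse exists. Back-substitute:
1 = 9 − 4·2
1 = −4·38 + 17·9
1 = 17·123 − 55·38
1 = −55·530 + 237·123
1 = 237·653 − 292·530
1 = −292·26650 + 11917·653
So 653·11917 ≡ 1 (mod 26650).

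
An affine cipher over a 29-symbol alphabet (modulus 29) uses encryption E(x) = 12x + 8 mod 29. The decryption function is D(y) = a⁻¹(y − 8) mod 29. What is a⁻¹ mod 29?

17

Run Euclid on (29, 12):
29 = 2×12 + 5
12 = 2×5 + 2
5 = 2×2 + 1
2 = 2×1 + 0
gcd = 1, so the inverse exists. Back-substitute:
1 = 5 − 2·2
1 = −2·12 + 5·5
1 = 5·29 − 12·12
Hence 12⁻¹ ≡ -12 ≡ 17 (mod 29).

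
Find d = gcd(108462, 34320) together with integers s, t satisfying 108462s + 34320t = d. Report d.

Euclidean algorithm:
108462 = 3·34320 + 5502
34320 = 6·5502 + 1308
5502 = 4·1308 + 270
1308 = 4·270 + 228
270 = 1·228 + 42
228 = 5·42 + 18
42 = 2·18 + 6
18 = 3·6 + 0
gcd(108462, 34320) = 6.
Working backward:
6 = 42 − 2·18
6 = −2·228 + 11·42
6 = 11·270 − 13·228
6 = −13·1308 + 63·270
6 = 63·5502 − 265·1308
6 = −265·34320 + 1653·5502
6 = 1653·108462 − 5224·34320
So 6 = (1653)·108462 + (-5224)·34320.

6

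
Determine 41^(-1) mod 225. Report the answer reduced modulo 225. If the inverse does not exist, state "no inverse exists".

Run Euclid on (225, 41):
225 = 5*41 + 20
41 = 2*20 + 1
20 = 20*1 + 0
The gcd is 1. Working backward:
1 = 41 − 2·20
1 = −2·225 + 11·41
So 41·11 ≡ 1 (mod 225).

11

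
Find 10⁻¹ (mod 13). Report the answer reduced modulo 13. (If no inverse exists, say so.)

4

Extended Euclidean algorithm:
13 = 1·10 + 3
10 = 3·3 + 1
3 = 3·1 + 0
gcd = 1, so the inverse exists. Back-substitute:
1 = 10 − 3·3
1 = −3·13 + 4·10
So 10·4 ≡ 1 (mod 13).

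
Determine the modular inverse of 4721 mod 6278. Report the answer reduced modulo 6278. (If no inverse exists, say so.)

879

gcd(6278, 4721) by repeated division:
6278 = 1·4721 + 1557
4721 = 3·1557 + 50
1557 = 31·50 + 7
50 = 7·7 + 1
7 = 7·1 + 0
The gcd is 1. Working backward:
1 = 50 − 7·7
1 = −7·1557 + 218·50
1 = 218·4721 − 661·1557
1 = −661·6278 + 879·4721
So 4721·879 ≡ 1 (mod 6278).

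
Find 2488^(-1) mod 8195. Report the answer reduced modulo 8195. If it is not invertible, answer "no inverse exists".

Extended Euclidean algorithm:
8195 = 3·2488 + 731
2488 = 3·731 + 295
731 = 2·295 + 141
295 = 2·141 + 13
141 = 10·13 + 11
13 = 1·11 + 2
11 = 5·2 + 1
2 = 2·1 + 0
The gcd is 1. Working backward:
1 = 11 − 5·2
1 = −5·13 + 6·11
1 = 6·141 − 65·13
1 = −65·295 + 136·141
1 = 136·731 − 337·295
1 = −337·2488 + 1147·731
1 = 1147·8195 − 3778·2488
So 2488·(-3778) ≡ 1 (mod 8195), and -3778 ≡ 4417 (mod 8195).

4417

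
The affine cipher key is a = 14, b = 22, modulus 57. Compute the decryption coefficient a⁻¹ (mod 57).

53

Apply the Euclidean algorithm to 57 and 14:
57 = 4·14 + 1
14 = 14·1 + 0
gcd = 1, so the inverse exists. Back-substitute:
1 = 57 − 4·14
Thus 14·(-4) ≡ 1 (mod 57); reducing, -4 mod 57 = 53.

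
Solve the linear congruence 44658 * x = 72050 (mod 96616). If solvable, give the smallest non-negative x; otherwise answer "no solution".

First find gcd(44658, 96616):
96616 = 2×44658 + 7300
44658 = 6×7300 + 858
7300 = 8×858 + 436
858 = 1×436 + 422
436 = 1×422 + 14
422 = 30×14 + 2
14 = 7×2 + 0
gcd = 2 and 2 | 72050, so solutions exist. Divide through by 2: 22329x ≡ 36025 (mod 48308).
Now find 22329⁻¹ mod 48308:
48308 = 2·22329 + 3650
22329 = 6·3650 + 429
3650 = 8·429 + 218
429 = 1·218 + 211
218 = 1·211 + 7
211 = 30·7 + 1
7 = 7·1 + 0
Back-substitute:
1 = 211 − 30·7
1 = −30·218 + 31·211
1 = 31·429 − 61·218
1 = −61·3650 + 519·429
1 = 519·22329 − 3175·3650
1 = −3175·48308 + 6869·22329
So 22329⁻¹ ≡ 6869 (mod 48308).
Then x ≡ 6869·36025 ≡ 22149 (mod 48308); the smallest non-negative solution is x = 22149.

22149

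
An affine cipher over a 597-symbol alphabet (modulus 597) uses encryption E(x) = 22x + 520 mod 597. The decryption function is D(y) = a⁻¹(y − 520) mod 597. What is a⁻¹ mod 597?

190

Extended Euclidean algorithm:
597 = 27×22 + 3
22 = 7×3 + 1
3 = 3×1 + 0
Since gcd(22, 597) = 1, back-substitute to write 1 as a combination:
1 = 22 − 7·3
1 = −7·597 + 190·22
So 22·190 ≡ 1 (mod 597).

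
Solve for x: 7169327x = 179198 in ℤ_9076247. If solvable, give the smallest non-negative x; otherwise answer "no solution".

First find gcd(7169327, 9076247):
9076247 = 1·7169327 + 1906920
7169327 = 3·1906920 + 1448567
1906920 = 1·1448567 + 458353
1448567 = 3·458353 + 73508
458353 = 6·73508 + 17305
73508 = 4·17305 + 4288
17305 = 4·4288 + 153
4288 = 28·153 + 4
153 = 38·4 + 1
4 = 4·1 + 0
gcd = 1, so a unique solution mod 9076247 exists.
Back-substitute for the Bézout coefficients:
1 = 153 − 38·4
1 = −38·4288 + 1065·153
1 = 1065·17305 − 4298·4288
1 = −4298·73508 + 18257·17305
1 = 18257·458353 − 113840·73508
1 = −113840·1448567 + 359777·458353
1 = 359777·1906920 − 473617·1448567
1 = −473617·7169327 + 1780628·1906920
1 = 1780628·9076247 − 2254245·7169327
So 7169327·(-2254245) ≡ 1 (mod 9076247), giving 7169327⁻¹ ≡ 6822002.
x ≡ 7169327⁻¹·179198 ≡ 6822002·179198 ≡ 329719 (mod 9076247).

329719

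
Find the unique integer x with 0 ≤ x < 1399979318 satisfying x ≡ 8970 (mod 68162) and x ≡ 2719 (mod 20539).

182614968

Write x = 8970 + 68162·k. Then 68162·k ≡ 2719 − 8970 ≡ 14288 (mod 20539).
Need 68162⁻¹ mod 20539. Extended Euclid on (20539, 6545):
20539 = 3×6545 + 904
6545 = 7×904 + 217
904 = 4×217 + 36
217 = 6×36 + 1
36 = 36×1 + 0
Back-substitute:
1 = 217 − 6·36
1 = −6·904 + 25·217
1 = 25·6545 − 181·904
1 = −181·20539 + 568·6545
68162⁻¹ ≡ 568 (mod 20539), so k ≡ 568·14288 ≡ 2679 (mod 20539).
x = 8970 + 68162·2679 = 182614968.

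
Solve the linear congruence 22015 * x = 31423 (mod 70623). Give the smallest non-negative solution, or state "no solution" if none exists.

First find gcd(22015, 70623):
70623 = 3×22015 + 4578
22015 = 4×4578 + 3703
4578 = 1×3703 + 875
3703 = 4×875 + 203
875 = 4×203 + 63
203 = 3×63 + 14
63 = 4×14 + 7
14 = 2×7 + 0
gcd = 7 and 7 | 31423, so solutions exist. Divide through by 7: 3145x ≡ 4489 (mod 10089).
Now find 3145⁻¹ mod 10089:
10089 = 3*3145 + 654
3145 = 4*654 + 529
654 = 1*529 + 125
529 = 4*125 + 29
125 = 4*29 + 9
29 = 3*9 + 2
9 = 4*2 + 1
2 = 2*1 + 0
Back-substitute:
1 = 9 − 4·2
1 = −4·29 + 13·9
1 = 13·125 − 56·29
1 = −56·529 + 237·125
1 = 237·654 − 293·529
1 = −293·3145 + 1409·654
1 = 1409·10089 − 4520·3145
So 3145·(-4520) ≡ 1 (mod 10089), i.e. 3145⁻¹ ≡ 5569.
Then x ≡ 5569·4489 ≡ 8788 (mod 10089); the smallest non-negative solution is x = 8788.

8788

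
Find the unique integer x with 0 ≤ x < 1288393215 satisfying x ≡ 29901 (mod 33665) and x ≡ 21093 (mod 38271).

Write x = 29901 + 33665·k. Then 33665·k ≡ 21093 − 29901 ≡ 29463 (mod 38271).
Need 33665⁻¹ mod 38271. Extended Euclid on (38271, 33665):
38271 = 1*33665 + 4606
33665 = 7*4606 + 1423
4606 = 3*1423 + 337
1423 = 4*337 + 75
337 = 4*75 + 37
75 = 2*37 + 1
37 = 37*1 + 0
Back-substitute:
1 = 75 − 2·37
1 = −2·337 + 9·75
1 = 9·1423 − 38·337
1 = −38·4606 + 123·1423
1 = 123·33665 − 899·4606
1 = −899·38271 + 1022·33665
33665⁻¹ ≡ 1022 (mod 38271), so k ≡ 1022·29463 ≡ 30180 (mod 38271).
x = 29901 + 33665·30180 = 1016039601.

1016039601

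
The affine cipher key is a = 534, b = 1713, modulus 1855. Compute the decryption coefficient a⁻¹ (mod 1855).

Apply the Euclidean algorithm to 1855 and 534:
1855 = 3·534 + 253
534 = 2·253 + 28
253 = 9·28 + 1
28 = 28·1 + 0
Since gcd(534, 1855) = 1, back-substitute to write 1 as a combination:
1 = 253 − 9·28
1 = −9·534 + 19·253
1 = 19·1855 − 66·534
Thus 534·(-66) ≡ 1 (mod 1855); reducing, -66 mod 1855 = 1789.

1789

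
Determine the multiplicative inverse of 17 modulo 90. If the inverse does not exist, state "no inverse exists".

53

Run Euclid on (90, 17):
90 = 5·17 + 5
17 = 3·5 + 2
5 = 2·2 + 1
2 = 2·1 + 0
gcd = 1, so the inverse exists. Back-substitute:
1 = 5 − 2·2
1 = −2·17 + 7·5
1 = 7·90 − 37·17
So 17·(-37) ≡ 1 (mod 90), and -37 ≡ 53 (mod 90).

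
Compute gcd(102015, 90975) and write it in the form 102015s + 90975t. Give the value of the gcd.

15

Repeated division:
102015 = 1×90975 + 11040
90975 = 8×11040 + 2655
11040 = 4×2655 + 420
2655 = 6×420 + 135
420 = 3×135 + 15
135 = 9×15 + 0
gcd(102015, 90975) = 15.
Back-substituting:
15 = 420 − 3·135
15 = −3·2655 + 19·420
15 = 19·11040 − 79·2655
15 = −79·90975 + 651·11040
15 = 651·102015 − 730·90975
So 15 = (651)·102015 + (-730)·90975.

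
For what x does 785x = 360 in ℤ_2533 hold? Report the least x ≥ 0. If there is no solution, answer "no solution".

307

First find gcd(785, 2533):
2533 = 3×785 + 178
785 = 4×178 + 73
178 = 2×73 + 32
73 = 2×32 + 9
32 = 3×9 + 5
9 = 1×5 + 4
5 = 1×4 + 1
4 = 4×1 + 0
gcd = 1, so a unique solution mod 2533 exists.
Back-substitute for the Bézout coefficients:
1 = 5 − 4
1 = −9 + 2·5
1 = 2·32 − 7·9
1 = −7·73 + 16·32
1 = 16·178 − 39·73
1 = −39·785 + 172·178
1 = 172·2533 − 555·785
So 785·(-555) ≡ 1 (mod 2533), giving 785⁻¹ ≡ 1978.
x ≡ 785⁻¹·360 ≡ 1978·360 ≡ 307 (mod 2533).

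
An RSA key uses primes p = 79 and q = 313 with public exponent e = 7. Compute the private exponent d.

φ(n) = (p−1)(q−1) = 78·312 = 24336.
Need d with 7·d ≡ 1 (mod 24336). Apply the extended Euclidean algorithm:
24336 = 3476·7 + 4
7 = 1·4 + 3
4 = 1·3 + 1
3 = 3·1 + 0
Back-substitute:
1 = 4 − 3
1 = −7 + 2·4
1 = 2·24336 − 6953·7
So 7·(-6953) ≡ 1 (mod 24336), hence d ≡ -6953 ≡ 17383 (mod 24336).

17383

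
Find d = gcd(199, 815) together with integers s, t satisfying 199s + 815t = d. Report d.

1

Apply Euclid's algorithm to 815 and 199:
815 = 4×199 + 19
199 = 10×19 + 9
19 = 2×9 + 1
9 = 9×1 + 0
gcd(199, 815) = 1.
Back-substituting:
1 = 19 − 2·9
1 = −2·199 + 21·19
1 = 21·815 − 86·199
So 1 = (21)·815 + (-86)·199.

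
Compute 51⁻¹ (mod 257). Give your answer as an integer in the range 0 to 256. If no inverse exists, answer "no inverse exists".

126

Run Euclid on (257, 51):
257 = 5*51 + 2
51 = 25*2 + 1
2 = 2*1 + 0
Since gcd(51, 257) = 1, back-substitute to write 1 as a combination:
1 = 51 − 25·2
1 = −25·257 + 126·51
So 51·126 ≡ 1 (mod 257).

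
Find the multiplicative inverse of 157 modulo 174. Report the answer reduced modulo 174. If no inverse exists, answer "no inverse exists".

133

Apply the Euclidean algorithm to 174 and 157:
174 = 1×157 + 17
157 = 9×17 + 4
17 = 4×4 + 1
4 = 4×1 + 0
Since gcd(157, 174) = 1, back-substitute to write 1 as a combination:
1 = 17 − 4·4
1 = −4·157 + 37·17
1 = 37·174 − 41·157
Thus 157·(-41) ≡ 1 (mod 174); reducing, -41 mod 174 = 133.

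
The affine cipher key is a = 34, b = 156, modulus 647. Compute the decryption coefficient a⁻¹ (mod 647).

628

Run Euclid on (647, 34):
647 = 19·34 + 1
34 = 34·1 + 0
The gcd is 1. Working backward:
1 = 647 − 19·34
Thus 34·(-19) ≡ 1 (mod 647); reducing, -19 mod 647 = 628.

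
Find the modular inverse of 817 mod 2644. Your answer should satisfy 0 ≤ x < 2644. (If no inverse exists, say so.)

2233

Run Euclid on (2644, 817):
2644 = 3·817 + 193
817 = 4·193 + 45
193 = 4·45 + 13
45 = 3·13 + 6
13 = 2·6 + 1
6 = 6·1 + 0
gcd = 1, so the inverse exists. Back-substitute:
1 = 13 − 2·6
1 = −2·45 + 7·13
1 = 7·193 − 30·45
1 = −30·817 + 127·193
1 = 127·2644 − 411·817
So 817·(-411) ≡ 1 (mod 2644), and -411 ≡ 2233 (mod 2644).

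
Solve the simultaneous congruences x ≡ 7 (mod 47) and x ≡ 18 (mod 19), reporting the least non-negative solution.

759

Write x = 7 + 47·k. Then 47·k ≡ 18 − 7 ≡ 11 (mod 19).
Need 47⁻¹ mod 19. Extended Euclid on (19, 9):
19 = 2×9 + 1
9 = 9×1 + 0
Back-substitute:
1 = 19 − 2·9
47⁻¹ ≡ 17 (mod 19), so k ≡ 17·11 ≡ 16 (mod 19).
x = 7 + 47·16 = 759.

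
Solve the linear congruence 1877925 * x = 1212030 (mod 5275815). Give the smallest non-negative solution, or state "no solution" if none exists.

158037

First find gcd(1877925, 5275815):
5275815 = 2·1877925 + 1519965
1877925 = 1·1519965 + 357960
1519965 = 4·357960 + 88125
357960 = 4·88125 + 5460
88125 = 16·5460 + 765
5460 = 7·765 + 105
765 = 7·105 + 30
105 = 3·30 + 15
30 = 2·15 + 0
gcd = 15 and 15 | 1212030, so solutions exist. Divide through by 15: 125195x ≡ 80802 (mod 351721).
Now find 125195⁻¹ mod 351721:
351721 = 2*125195 + 101331
125195 = 1*101331 + 23864
101331 = 4*23864 + 5875
23864 = 4*5875 + 364
5875 = 16*364 + 51
364 = 7*51 + 7
51 = 7*7 + 2
7 = 3*2 + 1
2 = 2*1 + 0
Back-substitute:
1 = 7 − 3·2
1 = −3·51 + 22·7
1 = 22·364 − 157·51
1 = −157·5875 + 2534·364
1 = 2534·23864 − 10293·5875
1 = −10293·101331 + 43706·23864
1 = 43706·125195 − 53999·101331
1 = −53999·351721 + 151704·125195
So 125195⁻¹ ≡ 151704 (mod 351721).
Then x ≡ 151704·80802 ≡ 158037 (mod 351721); the smallest non-negative solution is x = 158037.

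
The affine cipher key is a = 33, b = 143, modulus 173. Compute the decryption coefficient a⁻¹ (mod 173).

21

Apply the Euclidean algorithm to 173 and 33:
173 = 5×33 + 8
33 = 4×8 + 1
8 = 8×1 + 0
Since gcd(33, 173) = 1, back-substitute to write 1 as a combination:
1 = 33 − 4·8
1 = −4·173 + 21·33
So 33·21 ≡ 1 (mod 173).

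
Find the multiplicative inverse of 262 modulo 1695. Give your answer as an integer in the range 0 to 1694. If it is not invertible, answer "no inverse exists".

Extended Euclidean algorithm:
1695 = 6×262 + 123
262 = 2×123 + 16
123 = 7×16 + 11
16 = 1×11 + 5
11 = 2×5 + 1
5 = 5×1 + 0
The gcd is 1. Working backward:
1 = 11 − 2·5
1 = −2·16 + 3·11
1 = 3·123 − 23·16
1 = −23·262 + 49·123
1 = 49·1695 − 317·262
So 262·(-317) ≡ 1 (mod 1695), and -317 ≡ 1378 (mod 1695).

1378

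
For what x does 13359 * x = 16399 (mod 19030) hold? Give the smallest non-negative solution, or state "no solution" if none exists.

First find gcd(13359, 19030):
19030 = 1×13359 + 5671
13359 = 2×5671 + 2017
5671 = 2×2017 + 1637
2017 = 1×1637 + 380
1637 = 4×380 + 117
380 = 3×117 + 29
117 = 4×29 + 1
29 = 29×1 + 0
gcd = 1, so a unique solution mod 19030 exists.
Back-substitute for the Bézout coefficients:
1 = 117 − 4·29
1 = −4·380 + 13·117
1 = 13·1637 − 56·380
1 = −56·2017 + 69·1637
1 = 69·5671 − 194·2017
1 = −194·13359 + 457·5671
1 = 457·19030 − 651·13359
So 13359·(-651) ≡ 1 (mod 19030), giving 13359⁻¹ ≡ 18379.
x ≡ 13359⁻¹·16399 ≡ 18379·16399 ≡ 81 (mod 19030).

81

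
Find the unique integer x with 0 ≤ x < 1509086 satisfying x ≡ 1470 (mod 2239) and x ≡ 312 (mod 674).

Write x = 1470 + 2239·k. Then 2239·k ≡ 312 − 1470 ≡ 190 (mod 674).
Need 2239⁻¹ mod 674. Extended Euclid on (674, 217):
674 = 3×217 + 23
217 = 9×23 + 10
23 = 2×10 + 3
10 = 3×3 + 1
3 = 3×1 + 0
Back-substitute:
1 = 10 − 3·3
1 = −3·23 + 7·10
1 = 7·217 − 66·23
1 = −66·674 + 205·217
2239⁻¹ ≡ 205 (mod 674), so k ≡ 205·190 ≡ 532 (mod 674).
x = 1470 + 2239·532 = 1192618.

1192618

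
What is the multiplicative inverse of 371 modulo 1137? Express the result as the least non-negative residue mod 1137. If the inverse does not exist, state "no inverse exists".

521

Extended Euclidean algorithm:
1137 = 3*371 + 24
371 = 15*24 + 11
24 = 2*11 + 2
11 = 5*2 + 1
2 = 2*1 + 0
The gcd is 1. Working backward:
1 = 11 − 5·2
1 = −5·24 + 11·11
1 = 11·371 − 170·24
1 = −170·1137 + 521·371
So 371·521 ≡ 1 (mod 1137).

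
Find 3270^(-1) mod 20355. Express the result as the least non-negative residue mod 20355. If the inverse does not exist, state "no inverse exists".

Euclidean algorithm on 20355, 3270:
20355 = 6·3270 + 735
3270 = 4·735 + 330
735 = 2·330 + 75
330 = 4·75 + 30
75 = 2·30 + 15
30 = 2·15 + 0
gcd(3270, 20355) = 15 ≠ 1, so 3270 has no multiplicative inverse modulo 20355.

no inverse exists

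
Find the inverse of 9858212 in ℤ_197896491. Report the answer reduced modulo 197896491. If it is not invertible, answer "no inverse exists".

Euclidean algorithm on 197896491, 9858212:
197896491 = 20·9858212 + 732251
9858212 = 13·732251 + 338949
732251 = 2·338949 + 54353
338949 = 6·54353 + 12831
54353 = 4·12831 + 3029
12831 = 4·3029 + 715
3029 = 4·715 + 169
715 = 4·169 + 39
169 = 4·39 + 13
39 = 3·13 + 0
Since gcd = 13 > 1, 9858212 is not a unit mod 197896491.

no inverse exists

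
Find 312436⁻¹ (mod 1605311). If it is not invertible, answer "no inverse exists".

Apply the Euclidean algorithm to 1605311 and 312436:
1605311 = 5·312436 + 43131
312436 = 7·43131 + 10519
43131 = 4·10519 + 1055
10519 = 9·1055 + 1024
1055 = 1·1024 + 31
1024 = 33·31 + 1
31 = 31·1 + 0
Since gcd(312436, 1605311) = 1, back-substitute to write 1 as a combination:
1 = 1024 − 33·31
1 = −33·1055 + 34·1024
1 = 34·10519 − 339·1055
1 = −339·43131 + 1390·10519
1 = 1390·312436 − 10069·43131
1 = −10069·1605311 + 51735·312436
So 312436·51735 ≡ 1 (mod 1605311).

51735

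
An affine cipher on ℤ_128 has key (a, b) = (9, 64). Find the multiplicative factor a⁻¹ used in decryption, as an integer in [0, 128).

57

Apply the Euclidean algorithm to 128 and 9:
128 = 14·9 + 2
9 = 4·2 + 1
2 = 2·1 + 0
gcd = 1, so the inverse exists. Back-substitute:
1 = 9 − 4·2
1 = −4·128 + 57·9
So 9·57 ≡ 1 (mod 128).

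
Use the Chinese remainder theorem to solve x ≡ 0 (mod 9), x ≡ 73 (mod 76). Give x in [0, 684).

Write x = 0 + 9·k. Then 9·k ≡ 73 − 0 ≡ 73 (mod 76).
Need 9⁻¹ mod 76. Extended Euclid on (76, 9):
76 = 8·9 + 4
9 = 2·4 + 1
4 = 4·1 + 0
Back-substitute:
1 = 9 − 2·4
1 = −2·76 + 17·9
9⁻¹ ≡ 17 (mod 76), so k ≡ 17·73 ≡ 25 (mod 76).
x = 0 + 9·25 = 225.

225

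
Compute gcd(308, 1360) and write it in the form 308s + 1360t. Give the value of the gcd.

4

Apply Euclid's algorithm to 1360 and 308:
1360 = 4×308 + 128
308 = 2×128 + 52
128 = 2×52 + 24
52 = 2×24 + 4
24 = 6×4 + 0
gcd(308, 1360) = 4.
Express as a combination:
4 = 52 − 2·24
4 = −2·128 + 5·52
4 = 5·308 − 12·128
4 = −12·1360 + 53·308
So 4 = (-12)·1360 + (53)·308.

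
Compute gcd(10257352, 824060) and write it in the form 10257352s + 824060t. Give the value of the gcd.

4

Repeated division:
10257352 = 12·824060 + 368632
824060 = 2·368632 + 86796
368632 = 4·86796 + 21448
86796 = 4·21448 + 1004
21448 = 21·1004 + 364
1004 = 2·364 + 276
364 = 1·276 + 88
276 = 3·88 + 12
88 = 7·12 + 4
12 = 3·4 + 0
gcd(10257352, 824060) = 4.
Back-substituting:
4 = 88 − 7·12
4 = −7·276 + 22·88
4 = 22·364 − 29·276
4 = −29·1004 + 80·364
4 = 80·21448 − 1709·1004
4 = −1709·86796 + 6916·21448
4 = 6916·368632 − 29373·86796
4 = −29373·824060 + 65662·368632
4 = 65662·10257352 − 817317·824060
So 4 = (65662)·10257352 + (-817317)·824060.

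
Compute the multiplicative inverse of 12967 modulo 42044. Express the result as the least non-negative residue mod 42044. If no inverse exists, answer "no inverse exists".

Run Euclid on (42044, 12967):
42044 = 3·12967 + 3143
12967 = 4·3143 + 395
3143 = 7·395 + 378
395 = 1·378 + 17
378 = 22·17 + 4
17 = 4·4 + 1
4 = 4·1 + 0
The gcd is 1. Working backward:
1 = 17 − 4·4
1 = −4·378 + 89·17
1 = 89·395 − 93·378
1 = −93·3143 + 740·395
1 = 740·12967 − 3053·3143
1 = −3053·42044 + 9899·12967
So 12967·9899 ≡ 1 (mod 42044).

9899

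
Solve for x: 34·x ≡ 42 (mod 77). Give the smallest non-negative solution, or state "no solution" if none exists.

42

First find gcd(34, 77):
77 = 2·34 + 9
34 = 3·9 + 7
9 = 1·7 + 2
7 = 3·2 + 1
2 = 2·1 + 0
gcd = 1, so a unique solution mod 77 exists.
Back-substitute for the Bézout coefficients:
1 = 7 − 3·2
1 = −3·9 + 4·7
1 = 4·34 − 15·9
1 = −15·77 + 34·34
So 34·(34) ≡ 1 (mod 77), giving 34⁻¹ ≡ 34.
x ≡ 34⁻¹·42 ≡ 34·42 ≡ 42 (mod 77).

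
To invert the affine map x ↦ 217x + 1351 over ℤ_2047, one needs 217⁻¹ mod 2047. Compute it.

283

Extended Euclidean algorithm:
2047 = 9×217 + 94
217 = 2×94 + 29
94 = 3×29 + 7
29 = 4×7 + 1
7 = 7×1 + 0
gcd = 1, so the inverse exists. Back-substitute:
1 = 29 − 4·7
1 = −4·94 + 13·29
1 = 13·217 − 30·94
1 = −30·2047 + 283·217
So 217·283 ≡ 1 (mod 2047).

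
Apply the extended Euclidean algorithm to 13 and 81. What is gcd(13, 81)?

1

Apply Euclid's algorithm to 81 and 13:
81 = 6·13 + 3
13 = 4·3 + 1
3 = 3·1 + 0
gcd(13, 81) = 1.
Express as a combination:
1 = 13 − 4·3
1 = −4·81 + 25·13
So 1 = (-4)·81 + (25)·13.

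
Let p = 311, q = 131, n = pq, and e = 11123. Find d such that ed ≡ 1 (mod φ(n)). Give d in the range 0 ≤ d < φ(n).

37887

φ(n) = (p−1)(q−1) = 310·130 = 40300.
Need d with 11123·d ≡ 1 (mod 40300). Apply the extended Euclidean algorithm:
40300 = 3·11123 + 6931
11123 = 1·6931 + 4192
6931 = 1·4192 + 2739
4192 = 1·2739 + 1453
2739 = 1·1453 + 1286
1453 = 1·1286 + 167
1286 = 7·167 + 117
167 = 1·117 + 50
117 = 2·50 + 17
50 = 2·17 + 16
17 = 1·16 + 1
16 = 16·1 + 0
Back-substitute:
1 = 17 − 16
1 = −50 + 3·17
1 = 3·117 − 7·50
1 = −7·167 + 10·117
1 = 10·1286 − 77·167
1 = −77·1453 + 87·1286
1 = 87·2739 − 164·1453
1 = −164·4192 + 251·2739
1 = 251·6931 − 415·4192
1 = −415·11123 + 666·6931
1 = 666·40300 − 2413·11123
So 11123·(-2413) ≡ 1 (mod 40300), hence d ≡ -2413 ≡ 37887 (mod 40300).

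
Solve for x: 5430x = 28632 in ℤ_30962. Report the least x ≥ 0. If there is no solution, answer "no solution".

First find gcd(5430, 30962):
30962 = 5×5430 + 3812
5430 = 1×3812 + 1618
3812 = 2×1618 + 576
1618 = 2×576 + 466
576 = 1×466 + 110
466 = 4×110 + 26
110 = 4×26 + 6
26 = 4×6 + 2
6 = 3×2 + 0
gcd = 2 and 2 | 28632, so solutions exist. Divide through by 2: 2715x ≡ 14316 (mod 15481).
Now find 2715⁻¹ mod 15481:
15481 = 5×2715 + 1906
2715 = 1×1906 + 809
1906 = 2×809 + 288
809 = 2×288 + 233
288 = 1×233 + 55
233 = 4×55 + 13
55 = 4×13 + 3
13 = 4×3 + 1
3 = 3×1 + 0
Back-substitute:
1 = 13 − 4·3
1 = −4·55 + 17·13
1 = 17·233 − 72·55
1 = −72·288 + 89·233
1 = 89·809 − 250·288
1 = −250·1906 + 589·809
1 = 589·2715 − 839·1906
1 = −839·15481 + 4784·2715
So 2715⁻¹ ≡ 4784 (mod 15481).
Then x ≡ 4784·14316 ≡ 15281 (mod 15481); the smallest non-negative solution is x = 15281.

15281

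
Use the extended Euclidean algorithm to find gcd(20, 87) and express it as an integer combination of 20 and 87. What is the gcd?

1

Repeated division:
87 = 4×20 + 7
20 = 2×7 + 6
7 = 1×6 + 1
6 = 6×1 + 0
gcd(20, 87) = 1.
Working backward:
1 = 7 − 6
1 = −20 + 3·7
1 = 3·87 − 13·20
So 1 = (3)·87 + (-13)·20.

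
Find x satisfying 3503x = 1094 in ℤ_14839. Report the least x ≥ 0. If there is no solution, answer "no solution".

5270

First find gcd(3503, 14839):
14839 = 4·3503 + 827
3503 = 4·827 + 195
827 = 4·195 + 47
195 = 4·47 + 7
47 = 6·7 + 5
7 = 1·5 + 2
5 = 2·2 + 1
2 = 2·1 + 0
gcd = 1, so a unique solution mod 14839 exists.
Back-substitute for the Bézout coefficients:
1 = 5 − 2·2
1 = −2·7 + 3·5
1 = 3·47 − 20·7
1 = −20·195 + 83·47
1 = 83·827 − 352·195
1 = −352·3503 + 1491·827
1 = 1491·14839 − 6316·3503
So 3503·(-6316) ≡ 1 (mod 14839), giving 3503⁻¹ ≡ 8523.
x ≡ 3503⁻¹·1094 ≡ 8523·1094 ≡ 5270 (mod 14839).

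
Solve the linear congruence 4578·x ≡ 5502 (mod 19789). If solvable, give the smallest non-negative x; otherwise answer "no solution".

2102

First find gcd(4578, 19789):
19789 = 4·4578 + 1477
4578 = 3·1477 + 147
1477 = 10·147 + 7
147 = 21·7 + 0
gcd = 7 and 7 | 5502, so solutions exist. Divide through by 7: 654x ≡ 786 (mod 2827).
Now find 654⁻¹ mod 2827:
2827 = 4×654 + 211
654 = 3×211 + 21
211 = 10×21 + 1
21 = 21×1 + 0
Back-substitute:
1 = 211 − 10·21
1 = −10·654 + 31·211
1 = 31·2827 − 134·654
So 654·(-134) ≡ 1 (mod 2827), i.e. 654⁻¹ ≡ 2693.
Then x ≡ 2693·786 ≡ 2102 (mod 2827); the smallest non-negative solution is x = 2102.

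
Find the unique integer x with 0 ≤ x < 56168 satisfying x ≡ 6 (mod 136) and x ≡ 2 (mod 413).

Write x = 6 + 136·k. Then 136·k ≡ 2 − 6 ≡ 409 (mod 413).
Need 136⁻¹ mod 413. Extended Euclid on (413, 136):
413 = 3·136 + 5
136 = 27·5 + 1
5 = 5·1 + 0
Back-substitute:
1 = 136 − 27·5
1 = −27·413 + 82·136
136⁻¹ ≡ 82 (mod 413), so k ≡ 82·409 ≡ 85 (mod 413).
x = 6 + 136·85 = 11566.

11566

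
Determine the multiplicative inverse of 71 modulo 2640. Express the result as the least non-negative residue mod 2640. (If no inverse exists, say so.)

2231

gcd(2640, 71) by repeated division:
2640 = 37×71 + 13
71 = 5×13 + 6
13 = 2×6 + 1
6 = 6×1 + 0
Since gcd(71, 2640) = 1, back-substitute to write 1 as a combination:
1 = 13 − 2·6
1 = −2·71 + 11·13
1 = 11·2640 − 409·71
Thus 71·(-409) ≡ 1 (mod 2640); reducing, -409 mod 2640 = 2231.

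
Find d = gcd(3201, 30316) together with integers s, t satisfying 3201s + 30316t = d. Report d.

11

Euclidean algorithm:
30316 = 9×3201 + 1507
3201 = 2×1507 + 187
1507 = 8×187 + 11
187 = 17×11 + 0
gcd(3201, 30316) = 11.
Back-substituting:
11 = 1507 − 8·187
11 = −8·3201 + 17·1507
11 = 17·30316 − 161·3201
So 11 = (17)·30316 + (-161)·3201.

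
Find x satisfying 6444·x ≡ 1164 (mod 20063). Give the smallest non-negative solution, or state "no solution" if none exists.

First find gcd(6444, 20063):
20063 = 3×6444 + 731
6444 = 8×731 + 596
731 = 1×596 + 135
596 = 4×135 + 56
135 = 2×56 + 23
56 = 2×23 + 10
23 = 2×10 + 3
10 = 3×3 + 1
3 = 3×1 + 0
gcd = 1, so a unique solution mod 20063 exists.
Back-substitute for the Bézout coefficients:
1 = 10 − 3·3
1 = −3·23 + 7·10
1 = 7·56 − 17·23
1 = −17·135 + 41·56
1 = 41·596 − 181·135
1 = −181·731 + 222·596
1 = 222·6444 − 1957·731
1 = −1957·20063 + 6093·6444
So 6444·(6093) ≡ 1 (mod 20063), giving 6444⁻¹ ≡ 6093.
x ≡ 6444⁻¹·1164 ≡ 6093·1164 ≡ 10013 (mod 20063).

10013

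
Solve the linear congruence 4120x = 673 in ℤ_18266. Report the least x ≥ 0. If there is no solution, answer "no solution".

no solution

gcd(4120, 18266):
18266 = 4·4120 + 1786
4120 = 2·1786 + 548
1786 = 3·548 + 142
548 = 3·142 + 122
142 = 1·122 + 20
122 = 6·20 + 2
20 = 10·2 + 0
gcd = 2, but 2 ∤ 673, so the congruence has no solution.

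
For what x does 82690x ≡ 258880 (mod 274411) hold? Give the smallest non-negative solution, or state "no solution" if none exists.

First find gcd(82690, 274411):
274411 = 3*82690 + 26341
82690 = 3*26341 + 3667
26341 = 7*3667 + 672
3667 = 5*672 + 307
672 = 2*307 + 58
307 = 5*58 + 17
58 = 3*17 + 7
17 = 2*7 + 3
7 = 2*3 + 1
3 = 3*1 + 0
gcd = 1, so a unique solution mod 274411 exists.
Back-substitute for the Bézout coefficients:
1 = 7 − 2·3
1 = −2·17 + 5·7
1 = 5·58 − 17·17
1 = −17·307 + 90·58
1 = 90·672 − 197·307
1 = −197·3667 + 1075·672
1 = 1075·26341 − 7722·3667
1 = −7722·82690 + 24241·26341
1 = 24241·274411 − 80445·82690
So 82690·(-80445) ≡ 1 (mod 274411), giving 82690⁻¹ ≡ 193966.
x ≡ 82690⁻¹·258880 ≡ 193966·258880 ≡ 272423 (mod 274411).

272423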